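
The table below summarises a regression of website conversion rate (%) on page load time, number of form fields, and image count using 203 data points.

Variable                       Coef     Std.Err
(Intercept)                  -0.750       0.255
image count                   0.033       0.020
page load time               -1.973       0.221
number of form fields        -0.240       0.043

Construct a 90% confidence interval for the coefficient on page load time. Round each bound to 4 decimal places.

Read off: b = -1.973, SE = 0.221 for page load time.
df = n − k − 1 = 203 − 3 − 1 = 199.
t* = t_{0.05, 199} = 1.652547.
Margin = t* × SE = 1.652547 × 0.221 = 0.365213.
CI: -1.973 ± 0.365213 → (-2.3382, -1.6078).

(-2.3382, -1.6078)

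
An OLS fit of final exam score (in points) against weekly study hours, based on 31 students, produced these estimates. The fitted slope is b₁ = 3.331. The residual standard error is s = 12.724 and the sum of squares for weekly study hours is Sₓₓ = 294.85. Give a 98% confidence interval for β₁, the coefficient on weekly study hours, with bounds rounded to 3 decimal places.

(1.507, 5.155)

SE(b₁) = s/√Sₓₓ = 12.724/√294.85 = 0.741008.
df = n − 2 = 29.
t* = t_{0.01, 29} = 2.462021.
Margin = t* × SE = 2.462021 × 0.741008 = 1.82438.
CI: 3.331 ± 1.82438 → (1.507, 5.155).
With 98% confidence, each one-unit increase in weekly study hours is associated with a change of between 1.507 and 5.155 points in final exam score.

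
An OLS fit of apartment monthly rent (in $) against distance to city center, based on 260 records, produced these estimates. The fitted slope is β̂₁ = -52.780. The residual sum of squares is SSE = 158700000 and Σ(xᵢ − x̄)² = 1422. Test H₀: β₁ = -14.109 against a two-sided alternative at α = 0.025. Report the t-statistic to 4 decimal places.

MSE = SSE/(n − 2) = 158700000/258 = 615116.
SE(β̂₁) = √(MSE/Sₓₓ) = √(615116/1422) = 20.7983.
t = (-52.780 − (-14.109)) / 20.7983 = -1.8593.
df = n − 2 = 258.
Two-sided p ≈ 0.0641, which is ≥ 0.025, so fail to reject H₀.
The data are consistent with a true slope of -14.109 $ per unit of distance to city center.

t = -1.8593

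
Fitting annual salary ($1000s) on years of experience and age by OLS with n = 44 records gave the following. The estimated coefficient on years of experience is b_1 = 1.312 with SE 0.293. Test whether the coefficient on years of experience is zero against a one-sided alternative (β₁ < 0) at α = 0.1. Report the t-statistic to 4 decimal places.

H₀: β₁ = 0 vs H₁: β₁ < 0.
t = (b_1 − β₁⁰)/SE = 1.312 / 0.293 = 4.4778.
df = n − k − 1 = 44 − 2 − 1 = 41.
One-sided p ≈ 1.0000, which is ≥ 0.1, so fail to reject H₀.
The data do not give significant evidence that the true slope on years of experience is negative, holding the other predictors fixed.

t = 4.4778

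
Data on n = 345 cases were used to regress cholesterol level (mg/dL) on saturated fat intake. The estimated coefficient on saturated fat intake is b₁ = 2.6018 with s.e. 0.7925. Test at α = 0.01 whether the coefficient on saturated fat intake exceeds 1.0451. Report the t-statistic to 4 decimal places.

H₀: β₁ = 1.0451 vs H₁: β₁ > 1.0451.
t = (b₁ − β₁⁰)/SE = (2.6018 − 1.0451) / 0.7925 = 1.9643.
df = n − 2 = 345 − 2 = 343.
One-sided p ≈ 0.0252, which is ≥ 0.01, so fail to reject H₀.
The data do not give significant evidence that the true slope on saturated fat intake exceeds 1.0451 mg/dL per unit.

t = 1.9643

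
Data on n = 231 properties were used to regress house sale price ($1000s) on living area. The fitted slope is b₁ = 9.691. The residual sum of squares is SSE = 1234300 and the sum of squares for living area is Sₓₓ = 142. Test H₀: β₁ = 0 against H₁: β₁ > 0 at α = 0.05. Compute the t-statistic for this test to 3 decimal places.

t = 1.573

MSE = SSE/(n − 2) = 1234300/229 = 5389.96.
SE(b₁) = √(MSE/Sₓₓ) = √(5389.96/142) = 6.16096.
t = 9.691 / 6.16096 = 1.573.
df = n − 2 = 229.
One-sided p ≈ 0.0586, which is ≥ 0.05, so fail to reject H₀.
The data do not give significant evidence that the true slope on living area is positive.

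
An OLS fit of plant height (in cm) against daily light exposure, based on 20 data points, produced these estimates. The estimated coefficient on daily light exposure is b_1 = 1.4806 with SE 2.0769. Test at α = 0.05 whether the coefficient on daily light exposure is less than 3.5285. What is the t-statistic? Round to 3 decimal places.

H₀: β₁ = 3.5285 vs H₁: β₁ < 3.5285.
t = (b_1 − β₁⁰)/SE = (1.4806 − 3.5285) / 2.0769 = -0.986.
df = n − 2 = 20 − 2 = 18.
One-sided p ≈ 0.1686, which is ≥ 0.05, so fail to reject H₀.
The data do not give significant evidence that the true slope on daily light exposure is below 3.5285 cm per unit.

t = -0.986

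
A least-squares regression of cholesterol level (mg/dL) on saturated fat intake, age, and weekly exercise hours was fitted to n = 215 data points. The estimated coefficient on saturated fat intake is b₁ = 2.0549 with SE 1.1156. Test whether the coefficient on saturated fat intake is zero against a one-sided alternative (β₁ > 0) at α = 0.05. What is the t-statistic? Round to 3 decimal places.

H₀: β₁ = 0 vs H₁: β₁ > 0.
t = (b₁ − β₁⁰)/SE = 2.0549 / 1.1156 = 1.842.
df = n − k − 1 = 215 − 3 − 1 = 211.
One-sided p ≈ 0.0334, which is < 0.05, so reject H₀.
There is evidence that the true slope on saturated fat intake is positive, holding the other predictors fixed.

t = 1.842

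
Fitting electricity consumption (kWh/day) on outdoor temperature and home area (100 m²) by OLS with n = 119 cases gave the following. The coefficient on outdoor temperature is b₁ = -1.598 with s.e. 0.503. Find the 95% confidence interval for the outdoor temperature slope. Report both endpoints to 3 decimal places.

df = n − k − 1 = 119 − 2 − 1 = 116.
t* = t_{0.025, 116} = 1.980626.
Margin = t* × SE = 1.980626 × 0.503 = 0.99625.
CI: -1.598 ± 0.99625 → (-2.594, -0.602).
With 95% confidence, each one-unit increase in outdoor temperature is associated with a change of between -2.594 and -0.602 kWh/day in electricity consumption, holding the other predictors fixed.

(-2.594, -0.602)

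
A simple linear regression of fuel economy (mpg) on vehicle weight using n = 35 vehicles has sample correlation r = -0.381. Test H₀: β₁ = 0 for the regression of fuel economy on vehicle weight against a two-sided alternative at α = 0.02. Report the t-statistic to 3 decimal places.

t = r·√(n − 2)/√(1 − r²) = -0.381·√33/√0.854839 = -2.367.
df = n − 2 = 33.
Two-sided p ≈ 0.0239, which is ≥ 0.02, so fail to reject H₀.
The data do not give significant evidence of a linear association between vehicle weight and fuel economy.

t = -2.367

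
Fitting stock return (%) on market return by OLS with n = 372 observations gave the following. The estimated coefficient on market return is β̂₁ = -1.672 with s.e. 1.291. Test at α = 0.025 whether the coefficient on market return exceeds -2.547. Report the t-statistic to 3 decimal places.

t = 0.678

H₀: β₁ = -2.547 vs H₁: β₁ > -2.547.
t = (β̂₁ − β₁⁰)/SE = (-1.672 − (-2.547)) / 1.291 = 0.678.
df = n − 2 = 372 − 2 = 370.
One-sided p ≈ 0.2492, which is ≥ 0.025, so fail to reject H₀.
The data do not give significant evidence that the true slope on market return exceeds -2.547 % per unit.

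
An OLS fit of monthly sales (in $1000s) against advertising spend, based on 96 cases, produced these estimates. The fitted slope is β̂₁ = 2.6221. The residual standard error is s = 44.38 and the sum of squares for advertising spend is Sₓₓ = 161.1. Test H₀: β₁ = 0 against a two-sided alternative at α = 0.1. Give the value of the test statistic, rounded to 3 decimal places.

t = 0.750

SE(β̂₁) = s/√Sₓₓ = 44.38/√161.1 = 3.49655.
t = 2.6221 / 3.49655 = 0.750.
df = n − 2 = 94.
Two-sided p ≈ 0.4552, which is ≥ 0.1, so fail to reject H₀.
The data do not give significant evidence of an association between advertising spend and monthly sales.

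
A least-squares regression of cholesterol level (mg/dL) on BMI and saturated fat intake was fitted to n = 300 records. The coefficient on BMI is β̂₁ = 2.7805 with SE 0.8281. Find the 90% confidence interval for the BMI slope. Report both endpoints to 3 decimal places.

df = n − k − 1 = 300 − 2 − 1 = 297.
t* = t_{0.05, 297} = 1.65.
Margin = t* × SE = 1.65 × 0.8281 = 1.36637.
CI: 2.7805 ± 1.36637 → (1.414, 4.147).
With 90% confidence, each one-unit increase in BMI is associated with a change of between 1.414 and 4.147 mg/dL in cholesterol level, holding the other predictors fixed.

(1.414, 4.147)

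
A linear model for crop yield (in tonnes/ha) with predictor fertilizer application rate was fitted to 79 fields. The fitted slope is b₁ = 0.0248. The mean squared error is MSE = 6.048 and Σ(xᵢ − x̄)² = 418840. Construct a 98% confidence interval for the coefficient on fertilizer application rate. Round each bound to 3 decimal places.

(0.016, 0.034)

SE(b₁) = √(MSE/Sₓₓ) = √(6.048/418840) = 0.00379998.
df = n − 2 = 77.
t* = t_{0.01, 77} = 2.375757.
Margin = t* × SE = 2.375757 × 0.00379998 = 0.00903.
CI: 0.0248 ± 0.00903 → (0.016, 0.034).
With 98% confidence, each one-unit increase in fertilizer application rate is associated with a change of between 0.016 and 0.034 tonnes/ha in crop yield.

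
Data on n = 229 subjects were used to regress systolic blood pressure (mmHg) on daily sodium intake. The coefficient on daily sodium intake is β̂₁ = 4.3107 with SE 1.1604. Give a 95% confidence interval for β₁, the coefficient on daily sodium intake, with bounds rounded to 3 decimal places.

(2.024, 6.597)

df = n − 2 = 229 − 2 = 227.
t* = t_{0.025, 227} = 1.97047.
Margin = t* × SE = 1.97047 × 1.1604 = 2.28653.
CI: 4.3107 ± 2.28653 → (2.024, 6.597).
With 95% confidence, each one-unit increase in daily sodium intake is associated with a change of between 2.024 and 6.597 mmHg in systolic blood pressure.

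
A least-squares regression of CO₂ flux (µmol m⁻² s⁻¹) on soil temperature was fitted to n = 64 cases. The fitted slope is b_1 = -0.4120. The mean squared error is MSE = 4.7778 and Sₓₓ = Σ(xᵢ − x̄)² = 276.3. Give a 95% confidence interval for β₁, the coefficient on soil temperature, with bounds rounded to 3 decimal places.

(-0.675, -0.149)

SE(b_1) = √(MSE/Sₓₓ) = √(4.7778/276.3) = 0.131499.
df = n − 2 = 62.
t* = t_{0.025, 62} = 1.998972.
Margin = t* × SE = 1.998972 × 0.131499 = 0.26286.
CI: -0.4120 ± 0.26286 → (-0.675, -0.149).
With 95% confidence, each one-unit increase in soil temperature is associated with a change of between -0.675 and -0.149 µmol m⁻² s⁻¹ in CO₂ flux.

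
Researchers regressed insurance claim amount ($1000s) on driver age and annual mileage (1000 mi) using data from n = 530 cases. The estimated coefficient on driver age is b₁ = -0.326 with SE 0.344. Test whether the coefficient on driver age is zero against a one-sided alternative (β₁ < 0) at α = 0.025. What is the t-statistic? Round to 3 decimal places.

H₀: β₁ = 0 vs H₁: β₁ < 0.
t = (b₁ − β₁⁰)/SE = -0.326 / 0.344 = -0.948.
df = n − k − 1 = 530 − 2 − 1 = 527.
One-sided p ≈ 0.1719, which is ≥ 0.025, so fail to reject H₀.
The data do not give significant evidence that the true slope on driver age is negative, holding the other predictors fixed.

t = -0.948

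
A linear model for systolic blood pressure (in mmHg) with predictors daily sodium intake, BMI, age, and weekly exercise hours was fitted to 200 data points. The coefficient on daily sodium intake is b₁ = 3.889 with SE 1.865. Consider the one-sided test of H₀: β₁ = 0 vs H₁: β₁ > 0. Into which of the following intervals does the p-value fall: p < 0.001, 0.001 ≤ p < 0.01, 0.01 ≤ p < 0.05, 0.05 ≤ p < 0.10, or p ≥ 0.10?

0.01 ≤ p < 0.05

t = 3.889 / 1.865 = 2.085.
df = n − k − 1 = 200 − 4 − 1 = 195.
One-sided p = P(T_{195} > t) ≈ 0.0192.
So 0.01 ≤ p < 0.05.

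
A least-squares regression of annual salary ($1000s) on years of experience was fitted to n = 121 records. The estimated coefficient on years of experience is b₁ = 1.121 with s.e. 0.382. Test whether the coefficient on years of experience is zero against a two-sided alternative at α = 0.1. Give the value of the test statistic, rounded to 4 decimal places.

H₀: β₁ = 0 vs H₁: β₁ ≠ 0.
t = (b₁ − β₁⁰)/SE = 1.121 / 0.382 = 2.9346.
df = n − 2 = 121 − 2 = 119.
Two-sided p ≈ 0.0040, which is < 0.1, so reject H₀.
There is evidence that years of experience is associated with annual salary.

t = 2.9346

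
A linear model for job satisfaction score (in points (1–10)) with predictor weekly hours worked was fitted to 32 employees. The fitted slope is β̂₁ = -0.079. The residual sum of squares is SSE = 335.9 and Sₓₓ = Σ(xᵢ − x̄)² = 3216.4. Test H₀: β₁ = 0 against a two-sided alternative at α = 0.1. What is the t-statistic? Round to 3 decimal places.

MSE = SSE/(n − 2) = 335.9/30 = 11.1967.
SE(β̂₁) = √(MSE/Sₓₓ) = √(11.1967/3216.4) = 0.059001.
t = -0.079 / 0.059001 = -1.339.
df = n − 2 = 30.
Two-sided p ≈ 0.1906, which is ≥ 0.1, so fail to reject H₀.
The data do not give significant evidence of an association between weekly hours worked and job satisfaction score.

t = -1.339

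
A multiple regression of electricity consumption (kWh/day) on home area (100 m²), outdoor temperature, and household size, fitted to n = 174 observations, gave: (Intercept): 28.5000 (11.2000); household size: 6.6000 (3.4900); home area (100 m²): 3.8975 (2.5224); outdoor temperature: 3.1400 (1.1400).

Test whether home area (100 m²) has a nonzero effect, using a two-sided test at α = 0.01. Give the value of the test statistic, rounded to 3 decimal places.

Read off: b = 3.8975, SE = 2.5224 for home area (100 m²).
H₀: β₁ = 0 vs H₁: β₁ ≠ 0.
t = 3.8975 / 2.5224 = 1.545.
df = n − k − 1 = 174 − 3 − 1 = 170.
Two-sided p ≈ 0.1242, which is ≥ 0.01, so fail to reject H₀.
The data do not give significant evidence of an association between home area (100 m²) and electricity consumption, after adjusting for the other predictors.

t = 1.545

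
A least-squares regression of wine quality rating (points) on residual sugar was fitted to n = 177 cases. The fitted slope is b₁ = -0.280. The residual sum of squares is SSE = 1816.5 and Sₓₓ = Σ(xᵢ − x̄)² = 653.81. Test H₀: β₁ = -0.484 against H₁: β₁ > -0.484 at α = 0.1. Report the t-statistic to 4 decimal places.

t = 1.6190

MSE = SSE/(n − 2) = 1816.5/175 = 10.38.
SE(b₁) = √(MSE/Sₓₓ) = √(10.38/653.81) = 0.126001.
t = (-0.280 − (-0.484)) / 0.126001 = 1.6190.
df = n − 2 = 175.
One-sided p ≈ 0.0536, which is < 0.1, so reject H₀.
There is evidence that the true slope on residual sugar exceeds -0.484 points per unit.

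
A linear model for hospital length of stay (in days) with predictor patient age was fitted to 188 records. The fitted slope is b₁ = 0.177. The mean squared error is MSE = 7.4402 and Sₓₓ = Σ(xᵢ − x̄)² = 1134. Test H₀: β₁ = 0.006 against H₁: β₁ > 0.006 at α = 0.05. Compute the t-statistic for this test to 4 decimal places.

SE(b₁) = √(MSE/Sₓₓ) = √(7.4402/1134) = 0.0810001.
t = (0.177 − 0.006) / 0.0810001 = 2.1111.
df = n − 2 = 186.
One-sided p ≈ 0.0180, which is < 0.05, so reject H₀.
There is evidence that the true slope on patient age exceeds 0.006 days per unit.

t = 2.1111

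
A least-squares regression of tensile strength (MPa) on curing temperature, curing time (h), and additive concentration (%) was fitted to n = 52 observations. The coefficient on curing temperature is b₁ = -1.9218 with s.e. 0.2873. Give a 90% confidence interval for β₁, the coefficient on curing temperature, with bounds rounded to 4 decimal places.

(-2.4037, -1.4399)

df = n − k − 1 = 52 − 3 − 1 = 48.
t* = t_{0.05, 48} = 1.677224.
Margin = t* × SE = 1.677224 × 0.2873 = 0.481867.
CI: -1.9218 ± 0.481867 → (-2.4037, -1.4399).
With 90% confidence, each one-unit increase in curing temperature is associated with a change of between -2.4037 and -1.4399 MPa in tensile strength, holding the other predictors fixed.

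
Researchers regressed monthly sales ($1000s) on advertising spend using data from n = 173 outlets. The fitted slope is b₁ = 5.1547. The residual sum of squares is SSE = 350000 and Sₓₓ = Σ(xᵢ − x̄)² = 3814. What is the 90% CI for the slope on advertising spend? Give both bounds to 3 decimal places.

(3.943, 6.366)

MSE = SSE/(n − 2) = 350000/171 = 2046.78.
SE(b₁) = √(MSE/Sₓₓ) = √(2046.78/3814) = 0.732564.
df = n − 2 = 171.
t* = t_{0.05, 171} = 1.653813.
Margin = t* × SE = 1.653813 × 0.732564 = 1.21152.
CI: 5.1547 ± 1.21152 → (3.943, 6.366).
With 90% confidence, each one-unit increase in advertising spend is associated with a change of between 3.943 and 6.366 $1000s in monthly sales.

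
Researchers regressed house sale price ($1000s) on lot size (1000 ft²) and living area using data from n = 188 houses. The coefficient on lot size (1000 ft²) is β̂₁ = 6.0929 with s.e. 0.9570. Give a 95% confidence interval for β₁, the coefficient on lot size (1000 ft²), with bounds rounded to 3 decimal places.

df = n − k − 1 = 188 − 2 − 1 = 185.
t* = t_{0.025, 185} = 1.97287.
Margin = t* × SE = 1.97287 × 0.9570 = 1.88804.
CI: 6.0929 ± 1.88804 → (4.205, 7.981).
With 95% confidence, each one-unit increase in lot size (1000 ft²) is associated with a change of between 4.205 and 7.981 $1000s in house sale price, holding the other predictors fixed.

(4.205, 7.981)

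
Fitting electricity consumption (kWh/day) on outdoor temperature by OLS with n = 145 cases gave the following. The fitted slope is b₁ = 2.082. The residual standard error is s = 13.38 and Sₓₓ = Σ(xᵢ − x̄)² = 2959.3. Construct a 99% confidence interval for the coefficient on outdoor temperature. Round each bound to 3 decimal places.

SE(b₁) = s/√Sₓₓ = 13.38/√2959.3 = 0.245958.
df = n − 2 = 143.
t* = t_{0.005, 143} = 2.610647.
Margin = t* × SE = 2.610647 × 0.245958 = 0.64211.
CI: 2.082 ± 0.64211 → (1.440, 2.724).
With 99% confidence, each one-unit increase in outdoor temperature is associated with a change of between 1.440 and 2.724 kWh/day in electricity consumption.

(1.440, 2.724)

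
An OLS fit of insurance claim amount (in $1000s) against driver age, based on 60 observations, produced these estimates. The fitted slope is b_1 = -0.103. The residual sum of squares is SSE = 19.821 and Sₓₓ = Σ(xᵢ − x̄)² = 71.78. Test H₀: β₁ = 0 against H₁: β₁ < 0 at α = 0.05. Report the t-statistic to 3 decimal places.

MSE = SSE/(n − 2) = 19.821/58 = 0.341741.
SE(b_1) = √(MSE/Sₓₓ) = √(0.341741/71.78) = 0.0689997.
t = -0.103 / 0.0689997 = -1.493.
df = n − 2 = 58.
One-sided p ≈ 0.0705, which is ≥ 0.05, so fail to reject H₀.
The data do not give significant evidence that the true slope on driver age is negative.

t = -1.493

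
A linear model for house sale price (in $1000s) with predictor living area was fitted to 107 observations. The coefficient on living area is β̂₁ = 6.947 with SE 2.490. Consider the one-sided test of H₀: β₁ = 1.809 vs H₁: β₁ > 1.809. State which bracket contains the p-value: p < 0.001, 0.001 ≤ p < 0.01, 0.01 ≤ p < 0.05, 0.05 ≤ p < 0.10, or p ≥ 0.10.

t = (6.947 − 1.809) / 2.490 = 2.063.
df = n − 2 = 107 − 2 = 105.
One-sided p = P(T_{105} > t) ≈ 0.0208.
So 0.01 ≤ p < 0.05.

0.01 ≤ p < 0.05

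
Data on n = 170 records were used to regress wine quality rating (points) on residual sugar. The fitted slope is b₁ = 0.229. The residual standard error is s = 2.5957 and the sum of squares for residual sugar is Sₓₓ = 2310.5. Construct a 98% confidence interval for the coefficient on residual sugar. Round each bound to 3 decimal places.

(0.102, 0.356)

SE(b₁) = s/√Sₓₓ = 2.5957/√2310.5 = 0.054001.
df = n − 2 = 168.
t* = t_{0.01, 168} = 2.348749.
Margin = t* × SE = 2.348749 × 0.054001 = 0.12683.
CI: 0.229 ± 0.12683 → (0.102, 0.356).
With 98% confidence, each one-unit increase in residual sugar is associated with a change of between 0.102 and 0.356 points in wine quality rating.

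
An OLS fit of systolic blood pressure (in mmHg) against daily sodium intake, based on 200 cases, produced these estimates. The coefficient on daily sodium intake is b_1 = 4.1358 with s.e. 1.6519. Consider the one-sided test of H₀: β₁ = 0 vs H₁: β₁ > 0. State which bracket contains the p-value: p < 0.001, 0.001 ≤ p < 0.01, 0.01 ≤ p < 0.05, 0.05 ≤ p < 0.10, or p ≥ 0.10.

t = 4.1358 / 1.6519 = 2.504.
df = n − 2 = 200 − 2 = 198.
One-sided p = P(T_{198} > t) ≈ 0.0065.
So 0.001 ≤ p < 0.01.

0.001 ≤ p < 0.01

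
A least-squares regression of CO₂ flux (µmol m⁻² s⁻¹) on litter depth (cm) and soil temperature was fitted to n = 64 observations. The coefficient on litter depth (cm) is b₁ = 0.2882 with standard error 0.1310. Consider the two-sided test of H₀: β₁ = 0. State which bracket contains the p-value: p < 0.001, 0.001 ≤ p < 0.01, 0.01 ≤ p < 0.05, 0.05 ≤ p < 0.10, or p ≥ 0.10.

0.01 ≤ p < 0.05

t = 0.2882 / 0.1310 = 2.200.
df = n − k − 1 = 64 − 2 − 1 = 61.
Two-sided p = 2·P(T_{61} > |t|) ≈ 0.0316.
So 0.01 ≤ p < 0.05.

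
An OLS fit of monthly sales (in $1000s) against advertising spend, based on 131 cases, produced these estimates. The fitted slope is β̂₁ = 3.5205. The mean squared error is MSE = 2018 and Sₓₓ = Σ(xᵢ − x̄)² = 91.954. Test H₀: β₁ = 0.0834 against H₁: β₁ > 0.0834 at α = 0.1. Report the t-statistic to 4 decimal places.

t = 0.7337

SE(β̂₁) = √(MSE/Sₓₓ) = √(2018/91.954) = 4.68463.
t = (3.5205 − 0.0834) / 4.68463 = 0.7337.
df = n − 2 = 129.
One-sided p ≈ 0.2322, which is ≥ 0.1, so fail to reject H₀.
The data do not give significant evidence that the true slope on advertising spend exceeds 0.0834 $1000s per unit.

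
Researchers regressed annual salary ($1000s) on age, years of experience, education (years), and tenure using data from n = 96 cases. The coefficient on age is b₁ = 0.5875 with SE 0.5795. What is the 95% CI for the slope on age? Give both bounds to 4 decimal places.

df = n − k − 1 = 96 − 4 − 1 = 91.
t* = t_{0.025, 91} = 1.986377.
Margin = t* × SE = 1.986377 × 0.5795 = 1.151106.
CI: 0.5875 ± 1.151106 → (-0.5636, 1.7386).
With 95% confidence, each one-unit increase in age is associated with a change of between -0.5636 and 1.7386 $1000s in annual salary, holding the other predictors fixed.

(-0.5636, 1.7386)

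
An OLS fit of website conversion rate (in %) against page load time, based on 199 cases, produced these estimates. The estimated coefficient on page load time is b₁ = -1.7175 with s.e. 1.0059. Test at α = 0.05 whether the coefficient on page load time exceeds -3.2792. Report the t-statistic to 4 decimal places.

t = 1.5525

H₀: β₁ = -3.2792 vs H₁: β₁ > -3.2792.
t = (b₁ − β₁⁰)/SE = (-1.7175 − (-3.2792)) / 1.0059 = 1.5525.
df = n − 2 = 199 − 2 = 197.
One-sided p ≈ 0.0611, which is ≥ 0.05, so fail to reject H₀.
The data do not give significant evidence that the true slope on page load time exceeds -3.2792 % per unit.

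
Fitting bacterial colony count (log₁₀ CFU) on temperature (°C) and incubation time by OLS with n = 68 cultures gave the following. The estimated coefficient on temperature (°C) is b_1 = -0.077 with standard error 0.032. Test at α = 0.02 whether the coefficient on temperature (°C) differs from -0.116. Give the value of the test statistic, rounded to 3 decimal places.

H₀: β₁ = -0.116 vs H₁: β₁ ≠ -0.116.
t = (b_1 − β₁⁰)/SE = (-0.077 − (-0.116)) / 0.032 = 1.219.
df = n − k − 1 = 68 − 2 − 1 = 65.
Two-sided p ≈ 0.2273, which is ≥ 0.02, so fail to reject H₀.
The data are consistent with a true slope of -0.116 log₁₀ CFU per unit of temperature (°C), holding the other predictors fixed.

t = 1.219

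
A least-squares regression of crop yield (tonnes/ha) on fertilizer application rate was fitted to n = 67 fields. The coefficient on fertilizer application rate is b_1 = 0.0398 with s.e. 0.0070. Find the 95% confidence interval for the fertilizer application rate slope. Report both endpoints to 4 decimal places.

(0.0258, 0.0538)

df = n − 2 = 67 − 2 = 65.
t* = t_{0.025, 65} = 1.997138.
Margin = t* × SE = 1.997138 × 0.0070 = 0.013980.
CI: 0.0398 ± 0.013980 → (0.0258, 0.0538).
With 95% confidence, each one-unit increase in fertilizer application rate is associated with a change of between 0.0258 and 0.0538 tonnes/ha in crop yield.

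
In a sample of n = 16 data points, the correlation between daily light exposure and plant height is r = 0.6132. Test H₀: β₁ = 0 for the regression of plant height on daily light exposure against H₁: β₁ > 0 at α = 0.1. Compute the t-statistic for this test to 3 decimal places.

t = 2.905

t = r·√(n − 2)/√(1 − r²) = 0.6132·√14/√0.623986 = 2.905.
df = n − 2 = 14.
One-sided p ≈ 0.0058, which is < 0.1, so reject H₀.
There is evidence of a linear association between daily light exposure and plant height.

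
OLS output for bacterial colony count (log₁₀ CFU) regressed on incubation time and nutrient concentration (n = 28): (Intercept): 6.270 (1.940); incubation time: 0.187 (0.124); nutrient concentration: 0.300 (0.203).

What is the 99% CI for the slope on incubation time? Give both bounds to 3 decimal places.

(-0.159, 0.533)

Read off: b = 0.187, SE = 0.124 for incubation time.
df = n − k − 1 = 28 − 2 − 1 = 25.
t* = t_{0.005, 25} = 2.787436.
Margin = t* × SE = 2.787436 × 0.124 = 0.34564.
CI: 0.187 ± 0.34564 → (-0.159, 0.533).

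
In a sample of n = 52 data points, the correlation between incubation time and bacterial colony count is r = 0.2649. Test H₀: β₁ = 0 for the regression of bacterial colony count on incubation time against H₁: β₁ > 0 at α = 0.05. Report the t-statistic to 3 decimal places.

t = r·√(n − 2)/√(1 − r²) = 0.2649·√50/√0.929828 = 1.943.
df = n − 2 = 50.
One-sided p ≈ 0.0289, which is < 0.05, so reject H₀.
There is evidence of a linear association between incubation time and bacterial colony count.

t = 1.943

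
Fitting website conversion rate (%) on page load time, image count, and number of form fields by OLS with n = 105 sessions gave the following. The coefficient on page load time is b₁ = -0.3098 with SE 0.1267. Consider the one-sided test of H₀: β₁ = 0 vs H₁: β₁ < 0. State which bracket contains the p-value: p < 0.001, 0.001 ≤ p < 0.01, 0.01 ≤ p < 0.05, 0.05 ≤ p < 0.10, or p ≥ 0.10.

0.001 ≤ p < 0.01

t = -0.3098 / 0.1267 = -2.445.
df = n − k − 1 = 105 − 3 − 1 = 101.
One-sided p = P(T_{101} < t) ≈ 0.0081.
So 0.001 ≤ p < 0.01.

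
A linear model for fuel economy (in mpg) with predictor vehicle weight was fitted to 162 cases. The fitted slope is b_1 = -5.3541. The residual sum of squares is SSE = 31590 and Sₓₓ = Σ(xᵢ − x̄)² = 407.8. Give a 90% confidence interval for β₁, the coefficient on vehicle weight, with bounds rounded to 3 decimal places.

(-6.505, -4.203)

MSE = SSE/(n − 2) = 31590/160 = 197.438.
SE(b_1) = √(MSE/Sₓₓ) = √(197.438/407.8) = 0.695811.
df = n − 2 = 160.
t* = t_{0.05, 160} = 1.654433.
Margin = t* × SE = 1.654433 × 0.695811 = 1.15117.
CI: -5.3541 ± 1.15117 → (-6.505, -4.203).
With 90% confidence, each one-unit increase in vehicle weight is associated with a change of between -6.505 and -4.203 mpg in fuel economy.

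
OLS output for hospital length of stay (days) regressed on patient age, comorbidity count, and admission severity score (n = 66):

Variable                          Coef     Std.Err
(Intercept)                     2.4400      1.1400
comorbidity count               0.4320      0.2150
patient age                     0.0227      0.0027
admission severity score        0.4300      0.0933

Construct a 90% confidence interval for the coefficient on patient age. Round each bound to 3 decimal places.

(0.018, 0.027)

Read off: b = 0.0227, SE = 0.0027 for patient age.
df = n − k − 1 = 66 − 3 − 1 = 62.
t* = t_{0.05, 62} = 1.669804.
Margin = t* × SE = 1.669804 × 0.0027 = 0.00451.
CI: 0.0227 ± 0.00451 → (0.018, 0.027).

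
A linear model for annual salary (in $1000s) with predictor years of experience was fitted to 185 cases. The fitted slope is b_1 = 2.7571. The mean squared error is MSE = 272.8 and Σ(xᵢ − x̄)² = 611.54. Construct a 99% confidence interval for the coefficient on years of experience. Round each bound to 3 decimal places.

(1.019, 4.496)

SE(b_1) = √(MSE/Sₓₓ) = √(272.8/611.54) = 0.667897.
df = n − 2 = 183.
t* = t_{0.005, 183} = 2.602961.
Margin = t* × SE = 2.602961 × 0.667897 = 1.73851.
CI: 2.7571 ± 1.73851 → (1.019, 4.496).
With 99% confidence, each one-unit increase in years of experience is associated with a change of between 1.019 and 4.496 $1000s in annual salary.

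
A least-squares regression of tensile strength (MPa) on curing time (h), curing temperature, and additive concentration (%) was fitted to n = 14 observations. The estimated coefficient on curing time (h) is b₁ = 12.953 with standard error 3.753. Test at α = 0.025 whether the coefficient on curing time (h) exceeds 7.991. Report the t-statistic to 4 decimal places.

H₀: β₁ = 7.991 vs H₁: β₁ > 7.991.
t = (b₁ − β₁⁰)/SE = (12.953 − 7.991) / 3.753 = 1.3221.
df = n − k − 1 = 14 − 3 − 1 = 10.
One-sided p ≈ 0.1078, which is ≥ 0.025, so fail to reject H₀.
The data do not give significant evidence that the true slope on curing time (h) exceeds 7.991 MPa per unit, holding the other predictors fixed.

t = 1.3221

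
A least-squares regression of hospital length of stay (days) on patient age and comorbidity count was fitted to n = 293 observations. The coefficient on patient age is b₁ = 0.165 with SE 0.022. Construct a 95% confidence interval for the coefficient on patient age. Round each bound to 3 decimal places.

df = n − k − 1 = 293 − 2 − 1 = 290.
t* = t_{0.025, 290} = 1.968178.
Margin = t* × SE = 1.968178 × 0.022 = 0.04330.
CI: 0.165 ± 0.04330 → (0.122, 0.208).
With 95% confidence, each one-unit increase in patient age is associated with a change of between 0.122 and 0.208 days in hospital length of stay, holding the other predictors fixed.

(0.122, 0.208)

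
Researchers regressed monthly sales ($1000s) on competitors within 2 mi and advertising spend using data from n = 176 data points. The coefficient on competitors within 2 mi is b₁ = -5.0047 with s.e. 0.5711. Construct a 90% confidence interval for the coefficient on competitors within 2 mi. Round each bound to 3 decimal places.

(-5.949, -4.060)

df = n − k − 1 = 176 − 2 − 1 = 173.
t* = t_{0.05, 173} = 1.653709.
Margin = t* × SE = 1.653709 × 0.5711 = 0.94443.
CI: -5.0047 ± 0.94443 → (-5.949, -4.060).
With 90% confidence, each one-unit increase in competitors within 2 mi is associated with a change of between -5.949 and -4.060 $1000s in monthly sales, holding the other predictors fixed.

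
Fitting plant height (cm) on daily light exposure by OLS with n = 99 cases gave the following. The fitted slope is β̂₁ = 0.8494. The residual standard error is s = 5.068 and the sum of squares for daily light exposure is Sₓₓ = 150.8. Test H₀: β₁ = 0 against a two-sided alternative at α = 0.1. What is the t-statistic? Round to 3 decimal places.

t = 2.058

SE(β̂₁) = s/√Sₓₓ = 5.068/√150.8 = 0.412701.
t = 0.8494 / 0.412701 = 2.058.
df = n − 2 = 97.
Two-sided p ≈ 0.0423, which is < 0.1, so reject H₀.
There is evidence that daily light exposure is associated with plant height.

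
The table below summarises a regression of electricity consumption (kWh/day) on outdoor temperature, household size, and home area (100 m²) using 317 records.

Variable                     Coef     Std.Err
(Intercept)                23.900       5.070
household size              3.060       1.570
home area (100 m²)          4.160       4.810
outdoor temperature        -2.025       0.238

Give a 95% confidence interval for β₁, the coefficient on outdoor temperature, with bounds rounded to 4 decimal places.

Read off: b = -2.025, SE = 0.238 for outdoor temperature.
df = n − k − 1 = 317 − 3 − 1 = 313.
t* = t_{0.025, 313} = 1.967572.
Margin = t* × SE = 1.967572 × 0.238 = 0.468282.
CI: -2.025 ± 0.468282 → (-2.4933, -1.5567).

(-2.4933, -1.5567)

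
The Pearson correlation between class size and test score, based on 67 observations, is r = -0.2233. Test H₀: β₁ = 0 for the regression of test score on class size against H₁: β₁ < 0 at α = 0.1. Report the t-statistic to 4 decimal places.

t = r·√(n − 2)/√(1 − r²) = -0.2233·√65/√0.950137 = -1.8469.
df = n − 2 = 65.
One-sided p ≈ 0.0347, which is < 0.1, so reject H₀.
There is evidence of a linear association between class size and test score.

t = -1.8469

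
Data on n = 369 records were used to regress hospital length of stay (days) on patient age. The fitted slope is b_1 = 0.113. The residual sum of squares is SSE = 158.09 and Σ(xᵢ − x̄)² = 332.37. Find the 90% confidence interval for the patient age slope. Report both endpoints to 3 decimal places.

MSE = SSE/(n − 2) = 158.09/367 = 0.430763.
SE(b_1) = √(MSE/Sₓₓ) = √(0.430763/332.37) = 0.0360005.
df = n − 2 = 367.
t* = t_{0.05, 367} = 1.649016.
Margin = t* × SE = 1.649016 × 0.0360005 = 0.05937.
CI: 0.113 ± 0.05937 → (0.054, 0.172).
With 90% confidence, each one-unit increase in patient age is associated with a change of between 0.054 and 0.172 days in hospital length of stay.

(0.054, 0.172)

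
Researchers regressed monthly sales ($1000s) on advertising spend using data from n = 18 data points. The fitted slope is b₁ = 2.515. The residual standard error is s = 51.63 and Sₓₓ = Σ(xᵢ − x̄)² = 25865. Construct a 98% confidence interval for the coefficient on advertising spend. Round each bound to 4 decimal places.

SE(b₁) = s/√Sₓₓ = 51.63/√25865 = 0.32103.
df = n − 2 = 16.
t* = t_{0.01, 16} = 2.583487.
Margin = t* × SE = 2.583487 × 0.32103 = 0.829377.
CI: 2.515 ± 0.829377 → (1.6856, 3.3444).
With 98% confidence, each one-unit increase in advertising spend is associated with a change of between 1.6856 and 3.3444 $1000s in monthly sales.

(1.6856, 3.3444)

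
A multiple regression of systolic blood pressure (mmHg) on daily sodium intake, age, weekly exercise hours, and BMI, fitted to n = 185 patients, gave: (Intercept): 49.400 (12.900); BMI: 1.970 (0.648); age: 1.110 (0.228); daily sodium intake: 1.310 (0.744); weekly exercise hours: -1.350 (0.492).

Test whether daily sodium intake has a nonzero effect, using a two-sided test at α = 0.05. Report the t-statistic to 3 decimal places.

t = 1.761

Read off: b = 1.310, SE = 0.744 for daily sodium intake.
H₀: β₁ = 0 vs H₁: β₁ ≠ 0.
t = 1.310 / 0.744 = 1.761.
df = n − k − 1 = 185 − 4 − 1 = 180.
Two-sided p ≈ 0.0800, which is ≥ 0.05, so fail to reject H₀.
The data do not give significant evidence of an association between daily sodium intake and systolic blood pressure, after adjusting for the other predictors.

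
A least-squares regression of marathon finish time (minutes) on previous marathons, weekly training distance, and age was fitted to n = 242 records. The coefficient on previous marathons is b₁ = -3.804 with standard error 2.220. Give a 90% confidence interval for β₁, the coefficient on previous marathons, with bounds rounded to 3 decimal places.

(-7.470, -0.138)

df = n − k − 1 = 242 − 3 − 1 = 238.
t* = t_{0.05, 238} = 1.651281.
Margin = t* × SE = 1.651281 × 2.220 = 3.66584.
CI: -3.804 ± 3.66584 → (-7.470, -0.138).
With 90% confidence, each one-unit increase in previous marathons is associated with a change of between -7.470 and -0.138 minutes in marathon finish time, holding the other predictors fixed.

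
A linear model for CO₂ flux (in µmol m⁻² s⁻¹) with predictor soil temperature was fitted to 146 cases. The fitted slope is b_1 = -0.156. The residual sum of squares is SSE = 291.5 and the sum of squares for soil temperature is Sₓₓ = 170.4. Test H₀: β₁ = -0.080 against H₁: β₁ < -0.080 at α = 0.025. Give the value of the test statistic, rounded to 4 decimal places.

t = -0.6973

MSE = SSE/(n − 2) = 291.5/144 = 2.02431.
SE(b_1) = √(MSE/Sₓₓ) = √(2.02431/170.4) = 0.108994.
t = (-0.156 − (-0.080)) / 0.108994 = -0.6973.
df = n − 2 = 144.
One-sided p ≈ 0.2434, which is ≥ 0.025, so fail to reject H₀.
The data do not give significant evidence that the true slope on soil temperature is below -0.080 µmol m⁻² s⁻¹ per unit.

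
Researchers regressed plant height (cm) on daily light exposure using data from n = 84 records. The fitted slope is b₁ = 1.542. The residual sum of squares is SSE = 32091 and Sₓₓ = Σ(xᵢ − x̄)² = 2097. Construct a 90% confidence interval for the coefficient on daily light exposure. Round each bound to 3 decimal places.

(0.823, 2.261)

MSE = SSE/(n − 2) = 32091/82 = 391.354.
SE(b₁) = √(MSE/Sₓₓ) = √(391.354/2097) = 0.432002.
df = n − 2 = 82.
t* = t_{0.05, 82} = 1.663649.
Margin = t* × SE = 1.663649 × 0.432002 = 0.71870.
CI: 1.542 ± 0.71870 → (0.823, 2.261).
With 90% confidence, each one-unit increase in daily light exposure is associated with a change of between 0.823 and 2.261 cm in plant height.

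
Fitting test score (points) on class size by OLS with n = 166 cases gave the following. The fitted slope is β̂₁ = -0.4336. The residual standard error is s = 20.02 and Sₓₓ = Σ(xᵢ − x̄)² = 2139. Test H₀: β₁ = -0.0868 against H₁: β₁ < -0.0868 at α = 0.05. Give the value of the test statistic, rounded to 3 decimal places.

SE(β̂₁) = s/√Sₓₓ = 20.02/√2139 = 0.432871.
t = (-0.4336 − (-0.0868)) / 0.432871 = -0.801.
df = n − 2 = 164.
One-sided p ≈ 0.2121, which is ≥ 0.05, so fail to reject H₀.
The data do not give significant evidence that the true slope on class size is below -0.0868 points per unit.

t = -0.801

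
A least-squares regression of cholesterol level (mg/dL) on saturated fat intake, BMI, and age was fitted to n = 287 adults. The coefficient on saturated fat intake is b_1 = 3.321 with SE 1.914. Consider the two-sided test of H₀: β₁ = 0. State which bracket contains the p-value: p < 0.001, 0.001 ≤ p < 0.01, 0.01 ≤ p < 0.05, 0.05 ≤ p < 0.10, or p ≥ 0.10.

t = 3.321 / 1.914 = 1.735.
df = n − k − 1 = 287 − 3 − 1 = 283.
Two-sided p = 2·P(T_{283} > |t|) ≈ 0.0838.
So 0.05 ≤ p < 0.10.

0.05 ≤ p < 0.10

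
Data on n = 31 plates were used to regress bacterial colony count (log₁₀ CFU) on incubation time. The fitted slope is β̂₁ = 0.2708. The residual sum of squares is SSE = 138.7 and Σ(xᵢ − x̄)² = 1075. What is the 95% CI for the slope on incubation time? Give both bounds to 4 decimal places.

(0.1344, 0.4072)

MSE = SSE/(n − 2) = 138.7/29 = 4.78276.
SE(β̂₁) = √(MSE/Sₓₓ) = √(4.78276/1075) = 0.0667014.
df = n − 2 = 29.
t* = t_{0.025, 29} = 2.04523.
Margin = t* × SE = 2.04523 × 0.0667014 = 0.136420.
CI: 0.2708 ± 0.136420 → (0.1344, 0.4072).
With 95% confidence, each one-unit increase in incubation time is associated with a change of between 0.1344 and 0.4072 log₁₀ CFU in bacterial colony count.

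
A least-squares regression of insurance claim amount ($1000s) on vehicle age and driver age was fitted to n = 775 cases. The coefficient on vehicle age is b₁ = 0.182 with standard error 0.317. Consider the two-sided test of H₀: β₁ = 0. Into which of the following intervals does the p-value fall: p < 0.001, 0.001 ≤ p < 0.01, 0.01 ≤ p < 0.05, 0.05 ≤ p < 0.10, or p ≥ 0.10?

t = 0.182 / 0.317 = 0.574.
df = n − k − 1 = 775 − 2 − 1 = 772.
Two-sided p = 2·P(T_{772} > |t|) ≈ 0.5660.
So p ≥ 0.10.

p ≥ 0.10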